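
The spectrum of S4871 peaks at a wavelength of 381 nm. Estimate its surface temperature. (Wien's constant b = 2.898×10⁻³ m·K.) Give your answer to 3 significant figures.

T = b/λ_max = 2.898×10⁻³ / (381×10⁻⁹) = 7606 K.

7.61×10^3 K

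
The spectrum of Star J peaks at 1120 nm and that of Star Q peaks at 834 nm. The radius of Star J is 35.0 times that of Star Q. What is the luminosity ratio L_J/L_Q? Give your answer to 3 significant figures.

377

Wien's law gives T ∝ 1/λ_max, so T_J/T_Q = λ_Q/λ_J = 834/1120 = 0.7446.
Then L ∝ R²T⁴ gives L_J/L_Q = (35.0)² × (0.7446)⁴ = 1225 × 0.3075 = 376.6.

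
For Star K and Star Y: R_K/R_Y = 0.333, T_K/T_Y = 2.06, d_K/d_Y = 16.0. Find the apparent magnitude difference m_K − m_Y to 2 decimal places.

L_K/L_Y = (0.333)²(2.06)⁴ = 1.997.
F_K/F_Y = (L_K/L_Y)/(d_K/d_Y)² = 1.997/256.0 = 0.007800.
m_K − m_Y = −2.5 log₁₀(0.007800) = 5.27.

5.27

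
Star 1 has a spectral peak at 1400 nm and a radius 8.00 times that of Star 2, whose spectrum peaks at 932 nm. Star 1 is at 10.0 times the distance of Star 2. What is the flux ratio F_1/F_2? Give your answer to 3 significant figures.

Wien's law: T_1/T_2 = λ_2/λ_1 = 932/1400 = 0.6657.
L_1/L_2 = (R_1/R_2)²(T_1/T_2)⁴ = (8.00)²(0.6657)⁴ = 12.57.
F_1/F_2 = (L_1/L_2)/(d_1/d_2)² = 12.57/(10.0)² = 0.1257.

0.126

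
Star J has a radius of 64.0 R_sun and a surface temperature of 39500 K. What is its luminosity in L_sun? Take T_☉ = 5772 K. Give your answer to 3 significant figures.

L/L_☉ = (R/R_☉)² (T/T_☉)⁴ = (64.0)² × (39500/5772)⁴
       = 4096 × (6.843)⁴ = 4096 × 2193 = 8.983×10^6.

8.98×10^6 L_sun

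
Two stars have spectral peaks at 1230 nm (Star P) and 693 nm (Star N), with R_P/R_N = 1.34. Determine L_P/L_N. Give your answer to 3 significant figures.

0.181

Wien's law gives T ∝ 1/λ_max, so T_P/T_N = λ_N/λ_P = 693/1230 = 0.5634.
Then L ∝ R²T⁴ gives L_P/L_N = (1.34)² × (0.5634)⁴ = 1.796 × 0.1008 = 0.1809.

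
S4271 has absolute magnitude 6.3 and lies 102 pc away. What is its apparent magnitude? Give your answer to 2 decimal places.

m = M + 5 log₁₀(d/10 pc) = 6.3 + 5 log₁₀(102/10)
  = 6.3 + 5 × 1.009 = 6.3 + 5.04 = 11.34.

11.34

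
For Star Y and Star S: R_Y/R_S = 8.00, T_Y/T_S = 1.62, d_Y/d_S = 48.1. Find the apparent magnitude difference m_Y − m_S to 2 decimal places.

1.80

L_Y/L_S = (8.00)²(1.62)⁴ = 440.8.
F_Y/F_S = (L_Y/L_S)/(d_Y/d_S)² = 440.8/2314 = 0.1905.
m_Y − m_S = −2.5 log₁₀(0.1905) = 1.80.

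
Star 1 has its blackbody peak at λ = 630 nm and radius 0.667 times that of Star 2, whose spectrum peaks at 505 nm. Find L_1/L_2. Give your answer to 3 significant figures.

Wien's law gives T ∝ 1/λ_max, so T_1/T_2 = λ_2/λ_1 = 505/630 = 0.8016.
Then L ∝ R²T⁴ gives L_1/L_2 = (0.667)² × (0.8016)⁴ = 0.4449 × 0.4129 = 0.1837.

0.184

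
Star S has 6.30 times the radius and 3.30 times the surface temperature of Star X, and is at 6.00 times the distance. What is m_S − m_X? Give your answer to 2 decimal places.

-5.29

L_S/L_X = (6.30)²(3.30)⁴ = 4707.
F_S/F_X = (L_S/L_X)/(d_S/d_X)² = 4707/36.00 = 130.7.
m_S − m_X = −2.5 log₁₀(130.7) = -5.29.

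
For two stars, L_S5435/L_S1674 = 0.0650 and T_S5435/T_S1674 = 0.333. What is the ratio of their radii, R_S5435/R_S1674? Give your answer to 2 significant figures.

L ∝ R²T⁴ gives R ∝ √L / T², so
R_S5435/R_S1674 = √(0.0650) / (0.333)² = 0.2550 / 0.1109 = 2.299.

2.3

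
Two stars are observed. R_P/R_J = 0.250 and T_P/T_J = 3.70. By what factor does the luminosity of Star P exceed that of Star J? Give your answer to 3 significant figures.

11.7

From the Stefan–Boltzmann law, L ∝ R²T⁴, so
L_P/L_J = (R_P/R_J)² (T_P/T_J)⁴ = (0.250)² × (3.70)⁴ = 0.06250 × 187.4 = 11.71.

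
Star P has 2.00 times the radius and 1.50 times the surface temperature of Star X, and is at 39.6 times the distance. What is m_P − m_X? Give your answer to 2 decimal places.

4.72

L_P/L_X = (2.00)²(1.50)⁴ = 20.25.
F_P/F_X = (L_P/L_X)/(d_P/d_X)² = 20.25/1568 = 0.01291.
m_P − m_X = −2.5 log₁₀(0.01291) = 4.72.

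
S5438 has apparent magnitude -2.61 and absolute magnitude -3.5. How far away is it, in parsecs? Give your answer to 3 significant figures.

15.1 pc

m − M = 5 log₁₀(d/10 pc)
-2.61 − (-3.5) = 0.89 = 5 log₁₀(d/10)
d = 10 × 10^(0.89/5) = 10 × 10^0.178 = 15.07 pc.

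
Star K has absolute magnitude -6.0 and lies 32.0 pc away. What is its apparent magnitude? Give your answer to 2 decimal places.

-3.47

m = M + 5 log₁₀(d/10 pc) = -6.0 + 5 log₁₀(32.0/10)
  = -6.0 + 5 × 0.505 = -6.0 + 2.53 = -3.47.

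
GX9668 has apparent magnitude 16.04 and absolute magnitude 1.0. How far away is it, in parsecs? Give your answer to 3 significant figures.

1.02×10^4 pc

m − M = 5 log₁₀(d/10 pc)
16.04 − (1.0) = 15.04 = 5 log₁₀(d/10)
d = 10 × 10^(15.04/5) = 10 × 10^3.008 = 1.019×10^4 pc.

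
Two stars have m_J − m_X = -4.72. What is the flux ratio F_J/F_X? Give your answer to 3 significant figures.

F_J/F_X = 10^(−(m_J − m_X)/2.5) = 10^(4.72/2.5) = 10^1.888 = 77.27.

77.3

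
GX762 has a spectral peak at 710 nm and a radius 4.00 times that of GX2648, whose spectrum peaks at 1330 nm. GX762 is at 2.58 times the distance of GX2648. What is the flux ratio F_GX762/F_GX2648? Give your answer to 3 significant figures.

29.6

Wien's law: T_GX762/T_GX2648 = λ_GX2648/λ_GX762 = 1330/710 = 1.873.
L_GX762/L_GX2648 = (R_GX762/R_GX2648)²(T_GX762/T_GX2648)⁴ = (4.00)²(1.873)⁴ = 197.0.
F_GX762/F_GX2648 = (L_GX762/L_GX2648)/(d_GX762/d_GX2648)² = 197.0/(2.58)² = 29.60.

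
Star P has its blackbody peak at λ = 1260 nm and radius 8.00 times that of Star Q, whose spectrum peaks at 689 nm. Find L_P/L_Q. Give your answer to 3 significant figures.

Wien's law gives T ∝ 1/λ_max, so T_P/T_Q = λ_Q/λ_P = 689/1260 = 0.5468.
Then L ∝ R²T⁴ gives L_P/L_Q = (8.00)² × (0.5468)⁴ = 64.00 × 0.08941 = 5.722.

5.72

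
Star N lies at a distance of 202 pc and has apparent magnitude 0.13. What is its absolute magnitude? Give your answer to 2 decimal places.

-6.40

M = m − 5 log₁₀(d/10 pc) = 0.13 − 5 log₁₀(202/10)
  = 0.13 − 5 × 1.305 = 0.13 − 6.53 = -6.40.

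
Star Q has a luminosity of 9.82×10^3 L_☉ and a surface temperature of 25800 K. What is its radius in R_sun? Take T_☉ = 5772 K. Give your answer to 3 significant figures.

R/R_☉ = √(L/L_☉) / (T/T_☉)² = √(9.82×10^3) / (4.470)²
       = 99.10 / 19.98 = 4.960.

4.96 R_sun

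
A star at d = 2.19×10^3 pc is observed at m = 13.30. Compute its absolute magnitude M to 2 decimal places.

1.60

M = m − 5 log₁₀(d/10 pc) = 13.30 − 5 log₁₀(2.19×10^3/10)
  = 13.30 − 5 × 2.340 = 13.30 − 11.70 = 1.60.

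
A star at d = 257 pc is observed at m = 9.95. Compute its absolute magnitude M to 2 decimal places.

2.90

M = m − 5 log₁₀(d/10 pc) = 9.95 − 5 log₁₀(257/10)
  = 9.95 − 5 × 1.410 = 9.95 − 7.05 = 2.90.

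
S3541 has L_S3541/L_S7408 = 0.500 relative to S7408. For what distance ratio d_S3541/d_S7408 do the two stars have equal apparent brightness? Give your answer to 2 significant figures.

Equal flux requires L_S3541/d_S3541² = L_S7408/d_S7408², so d_S3541/d_S7408 = √(L_S3541/L_S7408)
= √(0.500) = 0.7071.

0.71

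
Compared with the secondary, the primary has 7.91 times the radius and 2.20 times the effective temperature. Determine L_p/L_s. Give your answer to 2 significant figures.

1.5×10^3

From the Stefan–Boltzmann law, L ∝ R²T⁴, so
L_p/L_s = (R_p/R_s)² (T_p/T_s)⁴ = (7.91)² × (2.20)⁴ = 62.57 × 23.43 = 1466.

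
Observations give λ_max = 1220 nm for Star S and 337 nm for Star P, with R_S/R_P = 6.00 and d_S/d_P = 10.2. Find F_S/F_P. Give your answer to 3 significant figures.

0.00201

Wien's law: T_S/T_P = λ_P/λ_S = 337/1220 = 0.2762.
L_S/L_P = (R_S/R_P)²(T_S/T_P)⁴ = (6.00)²(0.2762)⁴ = 0.2096.
F_S/F_P = (L_S/L_P)/(d_S/d_P)² = 0.2096/(10.2)² = 0.002015.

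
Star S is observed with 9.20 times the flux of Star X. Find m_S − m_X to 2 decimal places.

m_S − m_X = −2.5 log₁₀(F_S/F_X) = −2.5 log₁₀(9.20) = −2.5 × (0.964) = -2.409.

-2.41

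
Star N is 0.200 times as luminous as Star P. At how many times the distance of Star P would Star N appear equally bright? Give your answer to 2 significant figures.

0.45

Equal flux requires L_N/d_N² = L_P/d_P², so d_N/d_P = √(L_N/L_P)
= √(0.200) = 0.4472.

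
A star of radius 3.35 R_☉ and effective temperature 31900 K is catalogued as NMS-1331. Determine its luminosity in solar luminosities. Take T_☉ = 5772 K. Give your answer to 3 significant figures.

L/L_☉ = (R/R_☉)² (T/T_☉)⁴ = (3.35)² × (31900/5772)⁴
       = 11.22 × (5.527)⁴ = 11.22 × 932.9 = 1.047×10^4.

1.05×10^4 solar luminosities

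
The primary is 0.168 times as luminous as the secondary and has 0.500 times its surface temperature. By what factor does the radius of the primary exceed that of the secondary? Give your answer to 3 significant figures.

L ∝ R²T⁴ gives R ∝ √L / T², so
R_p/R_s = √(0.168) / (0.500)² = 0.4099 / 0.2500 = 1.640.

1.64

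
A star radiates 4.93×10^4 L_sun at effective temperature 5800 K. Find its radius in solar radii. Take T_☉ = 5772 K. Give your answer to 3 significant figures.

R/R_☉ = √(L/L_☉) / (T/T_☉)² = √(4.93×10^4) / (1.005)²
       = 222.0 / 1.010 = 219.9.

220 solar radii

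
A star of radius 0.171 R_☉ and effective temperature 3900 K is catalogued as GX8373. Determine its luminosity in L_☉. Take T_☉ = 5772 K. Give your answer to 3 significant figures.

L/L_☉ = (R/R_☉)² (T/T_☉)⁴ = (0.171)² × (3900/5772)⁴
       = 0.02924 × (0.6757)⁴ = 0.02924 × 0.2084 = 0.006095.

0.00609 L_☉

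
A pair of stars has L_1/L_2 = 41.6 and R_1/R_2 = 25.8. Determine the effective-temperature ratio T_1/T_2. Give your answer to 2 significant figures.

L ∝ R²T⁴ gives T ∝ (L/R²)^(1/4), so
T_1/T_2 = (41.6 / 25.8²)^(1/4) = (0.06250)^(1/4) = 0.5000.

0.50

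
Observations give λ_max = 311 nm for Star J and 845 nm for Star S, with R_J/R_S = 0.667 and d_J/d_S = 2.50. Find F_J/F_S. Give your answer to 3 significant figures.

3.88

Wien's law: T_J/T_S = λ_S/λ_J = 845/311 = 2.717.
L_J/L_S = (R_J/R_S)²(T_J/T_S)⁴ = (0.667)²(2.717)⁴ = 24.25.
F_J/F_S = (L_J/L_S)/(d_J/d_S)² = 24.25/(2.50)² = 3.879.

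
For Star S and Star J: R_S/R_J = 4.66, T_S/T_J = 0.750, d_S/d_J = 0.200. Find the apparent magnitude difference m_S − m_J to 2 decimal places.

-5.59

L_S/L_J = (4.66)²(0.750)⁴ = 6.871.
F_S/F_J = (L_S/L_J)/(d_S/d_J)² = 6.871/0.04000 = 171.8.
m_S − m_J = −2.5 log₁₀(171.8) = -5.59.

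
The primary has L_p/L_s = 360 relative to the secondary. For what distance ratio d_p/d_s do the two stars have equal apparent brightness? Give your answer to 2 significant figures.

Equal flux requires L_p/d_p² = L_s/d_s², so d_p/d_s = √(L_p/L_s)
= √(360) = 18.97.

19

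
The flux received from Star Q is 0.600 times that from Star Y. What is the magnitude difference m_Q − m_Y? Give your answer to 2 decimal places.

0.55

m_Q − m_Y = −2.5 log₁₀(F_Q/F_Y) = −2.5 log₁₀(0.600) = −2.5 × (-0.222) = 0.555.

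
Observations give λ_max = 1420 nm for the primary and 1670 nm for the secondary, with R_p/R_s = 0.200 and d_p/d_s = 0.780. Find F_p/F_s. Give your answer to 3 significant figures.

0.126

Wien's law: T_p/T_s = λ_s/λ_p = 1670/1420 = 1.176.
L_p/L_s = (R_p/R_s)²(T_p/T_s)⁴ = (0.200)²(1.176)⁴ = 0.07652.
F_p/F_s = (L_p/L_s)/(d_p/d_s)² = 0.07652/(0.780)² = 0.1258.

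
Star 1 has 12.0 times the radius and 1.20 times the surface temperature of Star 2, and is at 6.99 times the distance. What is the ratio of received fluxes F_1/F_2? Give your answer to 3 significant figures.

6.11

L_1/L_2 = (R_1/R_2)²(T_1/T_2)⁴ = (12.0)² × (1.20)⁴ = 298.6.
F_1/F_2 = (L_1/L_2)/(d_1/d_2)² = 298.6 / (6.99)² = 6.111.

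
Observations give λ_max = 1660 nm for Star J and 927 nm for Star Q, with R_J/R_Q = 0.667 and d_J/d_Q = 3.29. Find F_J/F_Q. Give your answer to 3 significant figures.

0.00400

Wien's law: T_J/T_Q = λ_Q/λ_J = 927/1660 = 0.5584.
L_J/L_Q = (R_J/R_Q)²(T_J/T_Q)⁴ = (0.667)²(0.5584)⁴ = 0.04327.
F_J/F_Q = (L_J/L_Q)/(d_J/d_Q)² = 0.04327/(3.29)² = 0.003997.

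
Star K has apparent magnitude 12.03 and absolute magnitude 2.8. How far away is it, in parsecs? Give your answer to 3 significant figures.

m − M = 5 log₁₀(d/10 pc)
12.03 − (2.8) = 9.23 = 5 log₁₀(d/10)
d = 10 × 10^(9.23/5) = 10 × 10^1.846 = 701.5 pc.

701 pc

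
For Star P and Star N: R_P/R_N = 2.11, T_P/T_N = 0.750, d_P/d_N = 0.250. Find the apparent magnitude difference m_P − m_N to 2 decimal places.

-3.38

L_P/L_N = (2.11)²(0.750)⁴ = 1.409.
F_P/F_N = (L_P/L_N)/(d_P/d_N)² = 1.409/0.06250 = 22.54.
m_P − m_N = −2.5 log₁₀(22.54) = -3.38.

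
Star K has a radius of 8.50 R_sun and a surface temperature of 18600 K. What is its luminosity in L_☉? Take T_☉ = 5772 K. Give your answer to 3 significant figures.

L/L_☉ = (R/R_☉)² (T/T_☉)⁴ = (8.50)² × (18600/5772)⁴
       = 72.25 × (3.222)⁴ = 72.25 × 107.8 = 7791.

7.79×10^3 L_☉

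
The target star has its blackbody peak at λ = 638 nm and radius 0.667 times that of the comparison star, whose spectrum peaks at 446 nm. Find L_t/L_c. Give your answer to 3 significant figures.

0.106

Wien's law gives T ∝ 1/λ_max, so T_t/T_c = λ_c/λ_t = 446/638 = 0.6991.
Then L ∝ R²T⁴ gives L_t/L_c = (0.667)² × (0.6991)⁴ = 0.4449 × 0.2388 = 0.1062.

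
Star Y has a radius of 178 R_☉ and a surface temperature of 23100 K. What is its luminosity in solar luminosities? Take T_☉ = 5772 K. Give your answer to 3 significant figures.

8.13×10^6 solar luminosities

L/L_☉ = (R/R_☉)² (T/T_☉)⁴ = (178)² × (23100/5772)⁴
       = 3.168×10^4 × (4.002)⁴ = 3.168×10^4 × 256.5 = 8.128×10^6.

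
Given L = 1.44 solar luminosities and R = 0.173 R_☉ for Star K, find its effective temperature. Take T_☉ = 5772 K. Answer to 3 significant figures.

T/T_☉ = (L/L_☉)^(1/4) / (R/R_☉)^(1/2)
T = 5772 × (1.44)^(1/4) / √(0.173) = 5772 × 1.095 / 0.4159 = 1.520×10^4 K.

1.52×10^4 K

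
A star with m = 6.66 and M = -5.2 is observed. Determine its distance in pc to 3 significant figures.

2.36×10^3 pc

m − M = 5 log₁₀(d/10 pc)
6.66 − (-5.2) = 11.86 = 5 log₁₀(d/10)
d = 10 × 10^(11.86/5) = 10 × 10^2.372 = 2355 pc.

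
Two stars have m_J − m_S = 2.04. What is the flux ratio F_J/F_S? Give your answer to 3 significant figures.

0.153

F_J/F_S = 10^(−(m_J − m_S)/2.5) = 10^(-2.04/2.5) = 10^-0.816 = 0.1528.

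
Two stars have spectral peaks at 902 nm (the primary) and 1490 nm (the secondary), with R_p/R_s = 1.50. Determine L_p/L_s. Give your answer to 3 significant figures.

16.8

Wien's law gives T ∝ 1/λ_max, so T_p/T_s = λ_s/λ_p = 1490/902 = 1.652.
Then L ∝ R²T⁴ gives L_p/L_s = (1.50)² × (1.652)⁴ = 2.250 × 7.446 = 16.75.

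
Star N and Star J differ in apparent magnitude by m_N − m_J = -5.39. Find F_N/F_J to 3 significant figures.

143

F_N/F_J = 10^(−(m_N − m_J)/2.5) = 10^(5.39/2.5) = 10^2.156 = 143.2.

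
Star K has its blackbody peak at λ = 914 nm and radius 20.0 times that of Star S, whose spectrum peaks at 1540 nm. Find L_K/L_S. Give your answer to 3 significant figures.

Wien's law gives T ∝ 1/λ_max, so T_K/T_S = λ_S/λ_K = 1540/914 = 1.685.
Then L ∝ R²T⁴ gives L_K/L_S = (20.0)² × (1.685)⁴ = 400.0 × 8.059 = 3224.

3.22×10^3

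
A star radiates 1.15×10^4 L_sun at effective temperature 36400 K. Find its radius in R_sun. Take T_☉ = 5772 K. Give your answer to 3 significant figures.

2.70 R_sun

R/R_☉ = √(L/L_☉) / (T/T_☉)² = √(1.15×10^4) / (6.306)²
       = 107.2 / 39.77 = 2.696.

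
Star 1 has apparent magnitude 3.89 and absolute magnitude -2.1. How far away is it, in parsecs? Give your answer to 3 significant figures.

m − M = 5 log₁₀(d/10 pc)
3.89 − (-2.1) = 5.99 = 5 log₁₀(d/10)
d = 10 × 10^(5.99/5) = 10 × 10^1.198 = 157.8 pc.

158 pc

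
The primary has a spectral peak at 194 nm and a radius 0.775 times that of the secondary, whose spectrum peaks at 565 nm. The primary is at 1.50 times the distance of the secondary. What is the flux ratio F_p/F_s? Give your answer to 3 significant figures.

Wien's law: T_p/T_s = λ_s/λ_p = 565/194 = 2.912.
L_p/L_s = (R_p/R_s)²(T_p/T_s)⁴ = (0.775)²(2.912)⁴ = 43.21.
F_p/F_s = (L_p/L_s)/(d_p/d_s)² = 43.21/(1.50)² = 19.20.

19.2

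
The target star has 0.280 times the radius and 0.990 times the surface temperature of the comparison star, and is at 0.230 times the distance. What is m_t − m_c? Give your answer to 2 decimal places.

-0.38

L_t/L_c = (0.280)²(0.990)⁴ = 0.07531.
F_t/F_c = (L_t/L_c)/(d_t/d_c)² = 0.07531/0.05290 = 1.424.
m_t − m_c = −2.5 log₁₀(1.424) = -0.38.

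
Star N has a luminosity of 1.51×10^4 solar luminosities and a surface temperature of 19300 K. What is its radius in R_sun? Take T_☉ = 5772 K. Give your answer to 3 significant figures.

11.0 R_sun

R/R_☉ = √(L/L_☉) / (T/T_☉)² = √(1.51×10^4) / (3.344)²
       = 122.9 / 11.18 = 10.99.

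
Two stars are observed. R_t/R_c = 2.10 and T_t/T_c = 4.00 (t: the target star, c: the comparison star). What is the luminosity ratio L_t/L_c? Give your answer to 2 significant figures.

From the Stefan–Boltzmann law, L ∝ R²T⁴, so
L_t/L_c = (R_t/R_c)² (T_t/T_c)⁴ = (2.10)² × (4.00)⁴ = 4.410 × 256.0 = 1129.

1.1×10^3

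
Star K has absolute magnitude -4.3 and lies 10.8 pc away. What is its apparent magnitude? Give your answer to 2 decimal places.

-4.13

m = M + 5 log₁₀(d/10 pc) = -4.3 + 5 log₁₀(10.8/10)
  = -4.3 + 5 × 0.033 = -4.3 + 0.17 = -4.13.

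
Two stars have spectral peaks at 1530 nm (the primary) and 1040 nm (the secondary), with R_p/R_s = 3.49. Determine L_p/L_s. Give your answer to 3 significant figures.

Wien's law gives T ∝ 1/λ_max, so T_p/T_s = λ_s/λ_p = 1040/1530 = 0.6797.
Then L ∝ R²T⁴ gives L_p/L_s = (3.49)² × (0.6797)⁴ = 12.18 × 0.2135 = 2.600.

2.60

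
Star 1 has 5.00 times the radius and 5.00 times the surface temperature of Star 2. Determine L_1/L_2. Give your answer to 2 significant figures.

From the Stefan–Boltzmann law, L ∝ R²T⁴, so
L_1/L_2 = (R_1/R_2)² (T_1/T_2)⁴ = (5.00)² × (5.00)⁴ = 25.00 × 625.0 = 1.562×10^4.

1.6×10^4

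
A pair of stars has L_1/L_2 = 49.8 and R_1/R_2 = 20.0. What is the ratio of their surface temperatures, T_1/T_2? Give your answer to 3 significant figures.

0.594

L ∝ R²T⁴ gives T ∝ (L/R²)^(1/4), so
T_1/T_2 = (49.8 / 20.0²)^(1/4) = (0.1245)^(1/4) = 0.5940.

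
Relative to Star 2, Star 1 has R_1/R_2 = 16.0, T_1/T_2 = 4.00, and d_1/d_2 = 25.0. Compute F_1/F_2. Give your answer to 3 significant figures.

L_1/L_2 = (R_1/R_2)²(T_1/T_2)⁴ = (16.0)² × (4.00)⁴ = 6.554×10^4.
F_1/F_2 = (L_1/L_2)/(d_1/d_2)² = 6.554×10^4 / (25.0)² = 104.9.

105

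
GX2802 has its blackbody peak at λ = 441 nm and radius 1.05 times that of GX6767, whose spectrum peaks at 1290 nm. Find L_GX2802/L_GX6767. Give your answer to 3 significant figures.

80.7

Wien's law gives T ∝ 1/λ_max, so T_GX2802/T_GX6767 = λ_GX6767/λ_GX2802 = 1290/441 = 2.925.
Then L ∝ R²T⁴ gives L_GX2802/L_GX6767 = (1.05)² × (2.925)⁴ = 1.103 × 73.22 = 80.72.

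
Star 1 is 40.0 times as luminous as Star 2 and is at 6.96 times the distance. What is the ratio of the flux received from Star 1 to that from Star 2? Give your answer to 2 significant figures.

0.83

F = L/(4πd²), so F_1/F_2 = (L_1/L_2) / (d_1/d_2)²
= 40.0 / (6.96)² = 40.0 / 48.44 = 0.8257.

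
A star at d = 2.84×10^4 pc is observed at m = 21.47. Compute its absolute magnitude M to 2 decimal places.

M = m − 5 log₁₀(d/10 pc) = 21.47 − 5 log₁₀(2.84×10^4/10)
  = 21.47 − 5 × 3.453 = 21.47 − 17.27 = 4.20.

4.20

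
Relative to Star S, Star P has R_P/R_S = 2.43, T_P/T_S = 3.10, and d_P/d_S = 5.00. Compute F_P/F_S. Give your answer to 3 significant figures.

21.8

L_P/L_S = (R_P/R_S)²(T_P/T_S)⁴ = (2.43)² × (3.10)⁴ = 545.3.
F_P/F_S = (L_P/L_S)/(d_P/d_S)² = 545.3 / (5.00)² = 21.81.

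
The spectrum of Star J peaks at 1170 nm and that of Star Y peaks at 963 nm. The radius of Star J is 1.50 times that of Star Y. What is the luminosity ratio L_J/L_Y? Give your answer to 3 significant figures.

1.03

Wien's law gives T ∝ 1/λ_max, so T_J/T_Y = λ_Y/λ_J = 963/1170 = 0.8231.
Then L ∝ R²T⁴ gives L_J/L_Y = (1.50)² × (0.8231)⁴ = 2.250 × 0.4589 = 1.033.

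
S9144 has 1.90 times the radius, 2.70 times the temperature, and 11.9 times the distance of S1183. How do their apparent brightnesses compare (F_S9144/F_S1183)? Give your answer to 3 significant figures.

1.35

L_S9144/L_S1183 = (R_S9144/R_S1183)²(T_S9144/T_S1183)⁴ = (1.90)² × (2.70)⁴ = 191.9.
F_S9144/F_S1183 = (L_S9144/L_S1183)/(d_S9144/d_S1183)² = 191.9 / (11.9)² = 1.355.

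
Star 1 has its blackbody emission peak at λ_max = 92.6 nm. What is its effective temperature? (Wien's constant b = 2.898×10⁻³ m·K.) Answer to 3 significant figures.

T = b/λ_max = 2.898×10⁻³ / (92.6×10⁻⁹) = 3.130×10^4 K.

3.13×10^4 K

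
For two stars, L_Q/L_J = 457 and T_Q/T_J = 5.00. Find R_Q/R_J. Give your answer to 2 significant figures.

L ∝ R²T⁴ gives R ∝ √L / T², so
R_Q/R_J = √(457) / (5.00)² = 21.38 / 25.00 = 0.8551.

0.86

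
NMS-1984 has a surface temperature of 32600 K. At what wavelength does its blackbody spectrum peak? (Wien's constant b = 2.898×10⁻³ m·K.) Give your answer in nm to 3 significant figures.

88.9 nm

λ_max = b/T = 2.898×10⁻³ / 32600 = 8.89×10^-8 m = 88.90 nm.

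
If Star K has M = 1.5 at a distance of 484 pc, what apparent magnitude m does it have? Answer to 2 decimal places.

m = M + 5 log₁₀(d/10 pc) = 1.5 + 5 log₁₀(484/10)
  = 1.5 + 5 × 1.685 = 1.5 + 8.42 = 9.92.

9.92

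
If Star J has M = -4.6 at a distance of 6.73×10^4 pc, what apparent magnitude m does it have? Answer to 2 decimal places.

14.54

m = M + 5 log₁₀(d/10 pc) = -4.6 + 5 log₁₀(6.73×10^4/10)
  = -4.6 + 5 × 3.828 = -4.6 + 19.14 = 14.54.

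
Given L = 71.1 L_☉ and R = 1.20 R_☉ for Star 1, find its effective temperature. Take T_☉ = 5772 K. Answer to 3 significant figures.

1.53×10^4 K

T/T_☉ = (L/L_☉)^(1/4) / (R/R_☉)^(1/2)
T = 5772 × (71.1)^(1/4) / √(1.20) = 5772 × 2.904 / 1.095 = 1.530×10^4 K.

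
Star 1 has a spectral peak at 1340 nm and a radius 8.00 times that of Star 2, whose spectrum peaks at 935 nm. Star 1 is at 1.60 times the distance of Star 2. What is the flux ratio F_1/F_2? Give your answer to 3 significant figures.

5.93

Wien's law: T_1/T_2 = λ_2/λ_1 = 935/1340 = 0.6978.
L_1/L_2 = (R_1/R_2)²(T_1/T_2)⁴ = (8.00)²(0.6978)⁴ = 15.17.
F_1/F_2 = (L_1/L_2)/(d_1/d_2)² = 15.17/(1.60)² = 5.926.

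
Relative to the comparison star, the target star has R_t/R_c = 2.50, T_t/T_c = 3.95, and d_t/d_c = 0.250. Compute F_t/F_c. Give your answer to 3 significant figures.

L_t/L_c = (R_t/R_c)²(T_t/T_c)⁴ = (2.50)² × (3.95)⁴ = 1521.
F_t/F_c = (L_t/L_c)/(d_t/d_c)² = 1521 / (0.250)² = 2.434×10^4.

2.43×10^4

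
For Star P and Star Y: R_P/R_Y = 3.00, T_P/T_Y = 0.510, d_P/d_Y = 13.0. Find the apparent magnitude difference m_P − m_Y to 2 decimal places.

6.11

L_P/L_Y = (3.00)²(0.510)⁴ = 0.6089.
F_P/F_Y = (L_P/L_Y)/(d_P/d_Y)² = 0.6089/169.0 = 0.003603.
m_P − m_Y = −2.5 log₁₀(0.003603) = 6.11.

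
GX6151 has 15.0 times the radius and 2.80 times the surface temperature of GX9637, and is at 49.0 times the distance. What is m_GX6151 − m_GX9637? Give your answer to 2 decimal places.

-1.90

L_GX6151/L_GX9637 = (15.0)²(2.80)⁴ = 1.383×10^4.
F_GX6151/F_GX9637 = (L_GX6151/L_GX9637)/(d_GX6151/d_GX9637)² = 1.383×10^4/2401 = 5.760.
m_GX6151 − m_GX9637 = −2.5 log₁₀(5.760) = -1.90.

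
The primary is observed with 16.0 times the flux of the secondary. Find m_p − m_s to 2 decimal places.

m_p − m_s = −2.5 log₁₀(F_p/F_s) = −2.5 log₁₀(16.0) = −2.5 × (1.204) = -3.010.

-3.01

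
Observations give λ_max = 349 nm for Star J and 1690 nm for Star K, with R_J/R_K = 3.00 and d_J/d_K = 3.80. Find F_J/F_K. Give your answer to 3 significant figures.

343

Wien's law: T_J/T_K = λ_K/λ_J = 1690/349 = 4.842.
L_J/L_K = (R_J/R_K)²(T_J/T_K)⁴ = (3.00)²(4.842)⁴ = 4949.
F_J/F_K = (L_J/L_K)/(d_J/d_K)² = 4949/(3.80)² = 342.7.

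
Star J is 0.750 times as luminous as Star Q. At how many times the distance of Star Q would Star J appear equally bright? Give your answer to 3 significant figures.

Equal flux requires L_J/d_J² = L_Q/d_Q², so d_J/d_Q = √(L_J/L_Q)
= √(0.750) = 0.8660.

0.866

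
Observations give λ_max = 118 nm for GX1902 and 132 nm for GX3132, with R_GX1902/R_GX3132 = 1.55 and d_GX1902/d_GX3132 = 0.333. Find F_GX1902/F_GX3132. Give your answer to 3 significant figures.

33.9

Wien's law: T_GX1902/T_GX3132 = λ_GX3132/λ_GX1902 = 132/118 = 1.119.
L_GX1902/L_GX3132 = (R_GX1902/R_GX3132)²(T_GX1902/T_GX3132)⁴ = (1.55)²(1.119)⁴ = 3.762.
F_GX1902/F_GX3132 = (L_GX1902/L_GX3132)/(d_GX1902/d_GX3132)² = 3.762/(0.333)² = 33.93.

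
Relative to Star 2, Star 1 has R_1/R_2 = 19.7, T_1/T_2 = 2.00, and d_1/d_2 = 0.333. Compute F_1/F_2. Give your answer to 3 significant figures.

L_1/L_2 = (R_1/R_2)²(T_1/T_2)⁴ = (19.7)² × (2.00)⁴ = 6209.
F_1/F_2 = (L_1/L_2)/(d_1/d_2)² = 6209 / (0.333)² = 5.600×10^4.

5.60×10^4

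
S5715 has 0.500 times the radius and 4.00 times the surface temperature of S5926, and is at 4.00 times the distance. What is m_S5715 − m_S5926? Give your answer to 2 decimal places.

L_S5715/L_S5926 = (0.500)²(4.00)⁴ = 64.00.
F_S5715/F_S5926 = (L_S5715/L_S5926)/(d_S5715/d_S5926)² = 64.00/16.00 = 4.000.
m_S5715 − m_S5926 = −2.5 log₁₀(4.000) = -1.51.

-1.51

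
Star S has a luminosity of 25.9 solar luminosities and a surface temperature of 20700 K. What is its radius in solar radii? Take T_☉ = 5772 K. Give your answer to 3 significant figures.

0.396 solar radii

R/R_☉ = √(L/L_☉) / (T/T_☉)² = √(25.9) / (3.586)²
       = 5.089 / 12.86 = 0.3957.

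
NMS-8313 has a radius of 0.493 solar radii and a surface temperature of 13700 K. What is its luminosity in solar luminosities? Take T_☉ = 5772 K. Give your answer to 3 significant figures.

L/L_☉ = (R/R_☉)² (T/T_☉)⁴ = (0.493)² × (13700/5772)⁴
       = 0.2430 × (2.374)⁴ = 0.2430 × 31.74 = 7.714.

7.71 solar luminosities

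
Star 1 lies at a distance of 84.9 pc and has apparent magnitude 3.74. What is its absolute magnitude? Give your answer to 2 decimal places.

-0.90

M = m − 5 log₁₀(d/10 pc) = 3.74 − 5 log₁₀(84.9/10)
  = 3.74 − 5 × 0.929 = 3.74 − 4.64 = -0.90.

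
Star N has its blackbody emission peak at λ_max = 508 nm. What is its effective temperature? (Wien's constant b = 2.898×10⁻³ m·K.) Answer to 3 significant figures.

5.70×10^3 K

T = b/λ_max = 2.898×10⁻³ / (508×10⁻⁹) = 5705 K.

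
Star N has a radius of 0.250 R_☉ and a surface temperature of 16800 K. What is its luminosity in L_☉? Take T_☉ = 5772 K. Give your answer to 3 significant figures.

L/L_☉ = (R/R_☉)² (T/T_☉)⁴ = (0.250)² × (16800/5772)⁴
       = 0.06250 × (2.911)⁴ = 0.06250 × 71.77 = 4.486.

4.49 L_☉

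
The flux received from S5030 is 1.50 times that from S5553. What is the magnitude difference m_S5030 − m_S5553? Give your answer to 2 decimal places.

m_S5030 − m_S5553 = −2.5 log₁₀(F_S5030/F_S5553) = −2.5 log₁₀(1.50) = −2.5 × (0.176) = -0.440.

-0.44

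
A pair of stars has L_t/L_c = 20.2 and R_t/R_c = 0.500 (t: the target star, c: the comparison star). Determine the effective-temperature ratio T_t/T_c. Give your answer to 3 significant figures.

3.00

L ∝ R²T⁴ gives T ∝ (L/R²)^(1/4), so
T_t/T_c = (20.2 / 0.500²)^(1/4) = (80.80)^(1/4) = 2.998.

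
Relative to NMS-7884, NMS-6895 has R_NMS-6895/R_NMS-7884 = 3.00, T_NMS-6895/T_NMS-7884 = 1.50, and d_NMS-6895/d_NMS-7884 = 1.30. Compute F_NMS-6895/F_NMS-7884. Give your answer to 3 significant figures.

27.0

L_NMS-6895/L_NMS-7884 = (R_NMS-6895/R_NMS-7884)²(T_NMS-6895/T_NMS-7884)⁴ = (3.00)² × (1.50)⁴ = 45.56.
F_NMS-6895/F_NMS-7884 = (L_NMS-6895/L_NMS-7884)/(d_NMS-6895/d_NMS-7884)² = 45.56 / (1.30)² = 26.96.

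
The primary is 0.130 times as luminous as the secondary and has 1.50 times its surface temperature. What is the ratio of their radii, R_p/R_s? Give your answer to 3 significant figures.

0.160

L ∝ R²T⁴ gives R ∝ √L / T², so
R_p/R_s = √(0.130) / (1.50)² = 0.3606 / 2.250 = 0.1602.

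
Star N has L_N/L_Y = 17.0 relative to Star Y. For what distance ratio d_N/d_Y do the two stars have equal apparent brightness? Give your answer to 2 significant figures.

Equal flux requires L_N/d_N² = L_Y/d_Y², so d_N/d_Y = √(L_N/L_Y)
= √(17.0) = 4.123.

4.1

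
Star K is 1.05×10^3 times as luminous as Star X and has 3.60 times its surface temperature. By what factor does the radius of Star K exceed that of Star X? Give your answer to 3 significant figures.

L ∝ R²T⁴ gives R ∝ √L / T², so
R_K/R_X = √(1.05×10^3) / (3.60)² = 32.40 / 12.96 = 2.500.

2.50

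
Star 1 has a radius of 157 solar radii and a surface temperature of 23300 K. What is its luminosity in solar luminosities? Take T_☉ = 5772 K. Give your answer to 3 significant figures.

L/L_☉ = (R/R_☉)² (T/T_☉)⁴ = (157)² × (23300/5772)⁴
       = 2.465×10^4 × (4.037)⁴ = 2.465×10^4 × 265.5 = 6.545×10^6.

6.55×10^6 solar luminosities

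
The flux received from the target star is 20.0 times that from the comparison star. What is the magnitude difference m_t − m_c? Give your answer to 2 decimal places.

-3.25

m_t − m_c = −2.5 log₁₀(F_t/F_c) = −2.5 log₁₀(20.0) = −2.5 × (1.301) = -3.253.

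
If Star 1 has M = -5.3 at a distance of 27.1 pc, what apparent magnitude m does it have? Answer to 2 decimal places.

m = M + 5 log₁₀(d/10 pc) = -5.3 + 5 log₁₀(27.1/10)
  = -5.3 + 5 × 0.433 = -5.3 + 2.16 = -3.14.

-3.14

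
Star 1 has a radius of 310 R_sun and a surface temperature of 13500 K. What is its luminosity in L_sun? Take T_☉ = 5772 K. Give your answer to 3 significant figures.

2.88×10^6 L_sun

L/L_☉ = (R/R_☉)² (T/T_☉)⁴ = (310)² × (13500/5772)⁴
       = 9.610×10^4 × (2.339)⁴ = 9.610×10^4 × 29.92 = 2.876×10^6.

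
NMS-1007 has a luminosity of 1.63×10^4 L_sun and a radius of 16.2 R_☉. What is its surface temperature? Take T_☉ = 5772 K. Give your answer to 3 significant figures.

1.62×10^4 K

T/T_☉ = (L/L_☉)^(1/4) / (R/R_☉)^(1/2)
T = 5772 × (1.63×10^4)^(1/4) / √(16.2) = 5772 × 11.30 / 4.025 = 1.620×10^4 K.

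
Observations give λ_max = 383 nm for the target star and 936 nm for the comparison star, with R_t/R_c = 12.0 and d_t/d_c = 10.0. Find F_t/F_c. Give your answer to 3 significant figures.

Wien's law: T_t/T_c = λ_c/λ_t = 936/383 = 2.444.
L_t/L_c = (R_t/R_c)²(T_t/T_c)⁴ = (12.0)²(2.444)⁴ = 5137.
F_t/F_c = (L_t/L_c)/(d_t/d_c)² = 5137/(10.0)² = 51.37.

51.4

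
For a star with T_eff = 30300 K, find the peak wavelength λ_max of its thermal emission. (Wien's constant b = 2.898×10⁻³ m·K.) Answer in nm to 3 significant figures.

95.6 nm

λ_max = b/T = 2.898×10⁻³ / 30300 = 9.56×10^-8 m = 95.64 nm.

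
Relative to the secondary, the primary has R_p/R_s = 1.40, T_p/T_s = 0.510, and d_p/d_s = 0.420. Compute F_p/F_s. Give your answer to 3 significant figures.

L_p/L_s = (R_p/R_s)²(T_p/T_s)⁴ = (1.40)² × (0.510)⁴ = 0.1326.
F_p/F_s = (L_p/L_s)/(d_p/d_s)² = 0.1326 / (0.420)² = 0.7517.

0.752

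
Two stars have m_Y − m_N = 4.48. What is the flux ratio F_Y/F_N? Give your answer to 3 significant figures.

F_Y/F_N = 10^(−(m_Y − m_N)/2.5) = 10^(-4.48/2.5) = 10^-1.792 = 0.01614.

0.0161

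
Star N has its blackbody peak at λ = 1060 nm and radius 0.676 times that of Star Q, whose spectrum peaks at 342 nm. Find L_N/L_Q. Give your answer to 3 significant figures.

0.00495

Wien's law gives T ∝ 1/λ_max, so T_N/T_Q = λ_Q/λ_N = 342/1060 = 0.3226.
Then L ∝ R²T⁴ gives L_N/L_Q = (0.676)² × (0.3226)⁴ = 0.4570 × 0.01084 = 0.004952.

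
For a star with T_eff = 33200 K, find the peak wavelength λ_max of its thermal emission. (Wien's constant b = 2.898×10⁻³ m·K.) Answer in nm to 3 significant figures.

λ_max = b/T = 2.898×10⁻³ / 33200 = 8.73×10^-8 m = 87.29 nm.

87.3 nm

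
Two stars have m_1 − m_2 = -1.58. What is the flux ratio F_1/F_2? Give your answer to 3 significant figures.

F_1/F_2 = 10^(−(m_1 − m_2)/2.5) = 10^(1.58/2.5) = 10^0.632 = 4.285.

4.29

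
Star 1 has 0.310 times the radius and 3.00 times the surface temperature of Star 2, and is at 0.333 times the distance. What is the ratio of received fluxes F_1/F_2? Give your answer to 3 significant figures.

70.2

L_1/L_2 = (R_1/R_2)²(T_1/T_2)⁴ = (0.310)² × (3.00)⁴ = 7.784.
F_1/F_2 = (L_1/L_2)/(d_1/d_2)² = 7.784 / (0.333)² = 70.20.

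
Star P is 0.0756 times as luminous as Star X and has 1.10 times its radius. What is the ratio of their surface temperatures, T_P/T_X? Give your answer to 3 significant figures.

0.500

L ∝ R²T⁴ gives T ∝ (L/R²)^(1/4), so
T_P/T_X = (0.0756 / 1.10²)^(1/4) = (0.06248)^(1/4) = 0.5000.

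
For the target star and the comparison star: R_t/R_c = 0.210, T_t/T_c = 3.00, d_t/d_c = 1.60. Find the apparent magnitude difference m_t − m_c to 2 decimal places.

-0.36

L_t/L_c = (0.210)²(3.00)⁴ = 3.572.
F_t/F_c = (L_t/L_c)/(d_t/d_c)² = 3.572/2.560 = 1.395.
m_t − m_c = −2.5 log₁₀(1.395) = -0.36.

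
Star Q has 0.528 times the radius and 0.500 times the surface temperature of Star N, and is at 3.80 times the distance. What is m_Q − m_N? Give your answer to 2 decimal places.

7.30

L_Q/L_N = (0.528)²(0.500)⁴ = 0.01742.
F_Q/F_N = (L_Q/L_N)/(d_Q/d_N)² = 0.01742/14.44 = 0.001207.
m_Q − m_N = −2.5 log₁₀(0.001207) = 7.30.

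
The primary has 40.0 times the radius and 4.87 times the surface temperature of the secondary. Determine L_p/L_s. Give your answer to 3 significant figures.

From the Stefan–Boltzmann law, L ∝ R²T⁴, so
L_p/L_s = (R_p/R_s)² (T_p/T_s)⁴ = (40.0)² × (4.87)⁴ = 1600 × 562.5 = 9.000×10^5.

9.00×10^5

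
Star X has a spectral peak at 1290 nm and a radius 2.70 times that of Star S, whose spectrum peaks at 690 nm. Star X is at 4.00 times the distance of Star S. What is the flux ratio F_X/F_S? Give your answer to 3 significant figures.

0.0373

Wien's law: T_X/T_S = λ_S/λ_X = 690/1290 = 0.5349.
L_X/L_S = (R_X/R_S)²(T_X/T_S)⁴ = (2.70)²(0.5349)⁴ = 0.5967.
F_X/F_S = (L_X/L_S)/(d_X/d_S)² = 0.5967/(4.00)² = 0.03729.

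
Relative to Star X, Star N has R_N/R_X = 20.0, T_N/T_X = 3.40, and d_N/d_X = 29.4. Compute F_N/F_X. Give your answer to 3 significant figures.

L_N/L_X = (R_N/R_X)²(T_N/T_X)⁴ = (20.0)² × (3.40)⁴ = 5.345×10^4.
F_N/F_X = (L_N/L_X)/(d_N/d_X)² = 5.345×10^4 / (29.4)² = 61.84.

61.8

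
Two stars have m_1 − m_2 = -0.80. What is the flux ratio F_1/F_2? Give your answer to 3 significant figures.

2.09

F_1/F_2 = 10^(−(m_1 − m_2)/2.5) = 10^(0.80/2.5) = 10^0.320 = 2.089.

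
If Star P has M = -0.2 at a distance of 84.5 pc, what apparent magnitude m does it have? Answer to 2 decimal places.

4.43

m = M + 5 log₁₀(d/10 pc) = -0.2 + 5 log₁₀(84.5/10)
  = -0.2 + 5 × 0.927 = -0.2 + 4.63 = 4.43.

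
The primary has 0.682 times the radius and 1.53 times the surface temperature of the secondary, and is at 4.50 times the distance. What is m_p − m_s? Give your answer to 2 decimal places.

L_p/L_s = (0.682)²(1.53)⁴ = 2.549.
F_p/F_s = (L_p/L_s)/(d_p/d_s)² = 2.549/20.25 = 0.1259.
m_p − m_s = −2.5 log₁₀(0.1259) = 2.25.

2.25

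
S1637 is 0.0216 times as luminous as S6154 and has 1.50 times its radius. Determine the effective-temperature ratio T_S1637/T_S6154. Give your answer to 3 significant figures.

L ∝ R²T⁴ gives T ∝ (L/R²)^(1/4), so
T_S1637/T_S6154 = (0.0216 / 1.50²)^(1/4) = (0.009600)^(1/4) = 0.3130.

0.313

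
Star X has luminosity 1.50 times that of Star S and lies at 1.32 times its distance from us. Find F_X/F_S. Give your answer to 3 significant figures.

0.861

F = L/(4πd²), so F_X/F_S = (L_X/L_S) / (d_X/d_S)²
= 1.50 / (1.32)² = 1.50 / 1.742 = 0.8609.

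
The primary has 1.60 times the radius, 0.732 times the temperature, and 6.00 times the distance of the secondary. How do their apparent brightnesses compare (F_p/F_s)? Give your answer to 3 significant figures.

0.0204

L_p/L_s = (R_p/R_s)²(T_p/T_s)⁴ = (1.60)² × (0.732)⁴ = 0.7350.
F_p/F_s = (L_p/L_s)/(d_p/d_s)² = 0.7350 / (6.00)² = 0.02042.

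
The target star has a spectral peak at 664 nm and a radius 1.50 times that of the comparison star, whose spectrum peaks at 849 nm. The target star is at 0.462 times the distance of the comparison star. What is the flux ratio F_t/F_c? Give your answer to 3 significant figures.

28.2

Wien's law: T_t/T_c = λ_c/λ_t = 849/664 = 1.279.
L_t/L_c = (R_t/R_c)²(T_t/T_c)⁴ = (1.50)²(1.279)⁴ = 6.014.
F_t/F_c = (L_t/L_c)/(d_t/d_c)² = 6.014/(0.462)² = 28.17.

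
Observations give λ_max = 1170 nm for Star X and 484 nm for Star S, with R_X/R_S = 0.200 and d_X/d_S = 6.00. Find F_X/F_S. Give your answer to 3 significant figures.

Wien's law: T_X/T_S = λ_S/λ_X = 484/1170 = 0.4137.
L_X/L_S = (R_X/R_S)²(T_X/T_S)⁴ = (0.200)²(0.4137)⁴ = 0.001171.
F_X/F_S = (L_X/L_S)/(d_X/d_S)² = 0.001171/(6.00)² = 3.254×10^-5.

3.25×10^-5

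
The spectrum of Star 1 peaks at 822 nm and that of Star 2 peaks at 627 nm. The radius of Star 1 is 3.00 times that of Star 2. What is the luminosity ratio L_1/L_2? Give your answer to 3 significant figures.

3.05

Wien's law gives T ∝ 1/λ_max, so T_1/T_2 = λ_2/λ_1 = 627/822 = 0.7628.
Then L ∝ R²T⁴ gives L_1/L_2 = (3.00)² × (0.7628)⁴ = 9.000 × 0.3385 = 3.047.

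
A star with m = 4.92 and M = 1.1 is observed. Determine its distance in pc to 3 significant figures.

m − M = 5 log₁₀(d/10 pc)
4.92 − (1.1) = 3.82 = 5 log₁₀(d/10)
d = 10 × 10^(3.82/5) = 10 × 10^0.764 = 58.08 pc.

58.1 pc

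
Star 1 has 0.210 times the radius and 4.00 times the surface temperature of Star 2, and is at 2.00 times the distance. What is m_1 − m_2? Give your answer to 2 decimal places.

L_1/L_2 = (0.210)²(4.00)⁴ = 11.29.
F_1/F_2 = (L_1/L_2)/(d_1/d_2)² = 11.29/4.000 = 2.822.
m_1 − m_2 = −2.5 log₁₀(2.822) = -1.13.

-1.13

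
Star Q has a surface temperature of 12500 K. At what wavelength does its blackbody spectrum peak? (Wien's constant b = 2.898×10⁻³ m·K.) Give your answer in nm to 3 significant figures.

λ_max = b/T = 2.898×10⁻³ / 12500 = 2.32×10^-7 m = 231.8 nm.

232 nm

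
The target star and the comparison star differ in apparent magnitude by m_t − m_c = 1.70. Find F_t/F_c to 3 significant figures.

F_t/F_c = 10^(−(m_t − m_c)/2.5) = 10^(-1.70/2.5) = 10^-0.680 = 0.2089.

0.209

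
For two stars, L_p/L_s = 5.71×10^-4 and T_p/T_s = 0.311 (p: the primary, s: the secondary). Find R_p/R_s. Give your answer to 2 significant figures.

0.25

L ∝ R²T⁴ gives R ∝ √L / T², so
R_p/R_s = √(5.71×10^-4) / (0.311)² = 0.02390 / 0.09672 = 0.2471.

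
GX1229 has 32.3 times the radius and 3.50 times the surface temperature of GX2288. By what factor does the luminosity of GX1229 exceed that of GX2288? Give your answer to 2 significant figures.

From the Stefan–Boltzmann law, L ∝ R²T⁴, so
L_GX1229/L_GX2288 = (R_GX1229/R_GX2288)² (T_GX1229/T_GX2288)⁴ = (32.3)² × (3.50)⁴ = 1043 × 150.1 = 1.566×10^5.

1.6×10^5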